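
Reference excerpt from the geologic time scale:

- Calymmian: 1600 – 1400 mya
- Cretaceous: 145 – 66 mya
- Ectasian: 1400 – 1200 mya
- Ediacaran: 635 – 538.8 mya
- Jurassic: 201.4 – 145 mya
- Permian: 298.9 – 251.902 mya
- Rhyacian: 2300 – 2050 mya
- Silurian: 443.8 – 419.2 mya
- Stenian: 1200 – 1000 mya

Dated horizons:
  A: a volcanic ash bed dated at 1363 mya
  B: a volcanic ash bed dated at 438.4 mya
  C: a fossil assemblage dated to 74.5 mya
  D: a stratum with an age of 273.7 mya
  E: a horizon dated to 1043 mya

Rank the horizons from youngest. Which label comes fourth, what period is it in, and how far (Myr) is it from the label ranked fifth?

E, in the Stenian; 320 million years to A

Smaller Ma means younger, so youngest first: C 74.5 < D 273.7 < B 438.4 < E 1043 < A 1363.
Counting 4 along gives E (1043 Ma); the excerpt puts that inside the Stenian, 1200–1000 Ma.
Next in line is A (1363 Ma), and 1363 − 1043 = 320 Myr.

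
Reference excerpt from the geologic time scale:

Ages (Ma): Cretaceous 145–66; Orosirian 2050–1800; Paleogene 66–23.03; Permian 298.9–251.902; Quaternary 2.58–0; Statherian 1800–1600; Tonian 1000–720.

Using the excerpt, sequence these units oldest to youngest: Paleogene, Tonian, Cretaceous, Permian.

The oldest of these is Tonian (starts 1000 Ma) and the youngest is Paleogene (ends 23.03 Ma).
In between, by decreasing start age: Permian (298.9), Cretaceous (145).

Tonian → Permian → Cretaceous → Paleogene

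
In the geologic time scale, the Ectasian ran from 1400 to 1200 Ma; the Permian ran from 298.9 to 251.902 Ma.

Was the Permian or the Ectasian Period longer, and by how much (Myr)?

Permian: 298.9 − 251.902 = 46.998 Myr.
Ectasian: 1400 − 1200 = 200 Myr.
Difference: 200 − 46.998 = 153.002 Myr, so the Ectasian was longer.

Ectasian, by 153.002 million years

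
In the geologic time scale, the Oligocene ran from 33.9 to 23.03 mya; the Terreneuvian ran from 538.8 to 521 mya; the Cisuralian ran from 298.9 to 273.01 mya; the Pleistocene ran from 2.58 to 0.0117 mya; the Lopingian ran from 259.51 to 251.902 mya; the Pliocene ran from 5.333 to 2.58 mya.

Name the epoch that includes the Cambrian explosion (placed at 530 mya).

Terreneuvian

530 Ma lies between 538.8 and 521 Ma, so it falls in the Terreneuvian.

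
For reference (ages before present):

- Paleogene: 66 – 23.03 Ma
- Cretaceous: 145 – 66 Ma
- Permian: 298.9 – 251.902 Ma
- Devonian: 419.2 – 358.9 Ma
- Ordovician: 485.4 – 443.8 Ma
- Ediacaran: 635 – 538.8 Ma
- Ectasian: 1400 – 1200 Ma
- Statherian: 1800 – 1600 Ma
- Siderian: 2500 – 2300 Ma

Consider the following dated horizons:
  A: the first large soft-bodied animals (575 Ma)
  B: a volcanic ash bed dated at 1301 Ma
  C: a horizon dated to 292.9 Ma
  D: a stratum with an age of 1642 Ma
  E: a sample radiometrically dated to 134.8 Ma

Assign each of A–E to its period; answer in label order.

A — Ediacaran; B — Ectasian; C — Permian; D — Statherian; E — Cretaceous

Match each age against the start–end ranges in the excerpt: A = 575 Ma → Ediacaran (635–538.8); B = 1301 Ma → Ectasian (1400–1200); C = 292.9 Ma → Permian (298.9–251.902); D = 1642 Ma → Statherian (1800–1600); E = 134.8 Ma → Cretaceous (145–66).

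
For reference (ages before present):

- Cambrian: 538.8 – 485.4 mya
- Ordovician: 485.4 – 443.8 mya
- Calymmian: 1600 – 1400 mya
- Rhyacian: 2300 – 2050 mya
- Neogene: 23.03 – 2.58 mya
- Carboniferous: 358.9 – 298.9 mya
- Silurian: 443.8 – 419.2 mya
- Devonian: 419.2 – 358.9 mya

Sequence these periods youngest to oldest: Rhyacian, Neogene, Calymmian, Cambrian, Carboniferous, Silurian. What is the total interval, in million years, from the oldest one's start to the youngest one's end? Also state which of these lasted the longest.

Neogene, Carboniferous, Silurian, Cambrian, Calymmian, Rhyacian; total span 2297.42 Myr; longest is Rhyacian

From the excerpt: Rhyacian 2300–2050; Neogene 23.03–2.58; Calymmian 1600–1400; Cambrian 538.8–485.4; Carboniferous 358.9–298.9; Silurian 443.8–419.2 (Ma).
Larger Ma is earlier, so the oldest is Rhyacian and the youngest is Neogene; youngest to oldest: Neogene, Carboniferous, Silurian, Cambrian, Calymmian, Rhyacian.
Oldest start 2300 minus youngest end 2.58 gives 2297.42 Myr overall.
Individual lengths (start − end): Cambrian 53.4; Carboniferous 60; Silurian 24.6; Calymmian 200; Neogene 20.45; Rhyacian 250. The largest is Rhyacian at 250 Myr.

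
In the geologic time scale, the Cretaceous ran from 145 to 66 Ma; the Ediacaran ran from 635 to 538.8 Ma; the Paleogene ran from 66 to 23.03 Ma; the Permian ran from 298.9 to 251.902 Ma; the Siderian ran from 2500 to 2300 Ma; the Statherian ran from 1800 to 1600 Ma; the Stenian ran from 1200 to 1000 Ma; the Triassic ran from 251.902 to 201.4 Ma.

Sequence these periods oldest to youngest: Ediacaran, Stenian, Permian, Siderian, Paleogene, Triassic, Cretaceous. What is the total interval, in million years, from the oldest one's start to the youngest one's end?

From the excerpt: Ediacaran 635–538.8; Stenian 1200–1000; Permian 298.9–251.902; Siderian 2500–2300; Paleogene 66–23.03; Triassic 251.902–201.4; Cretaceous 145–66 (Ma).
Larger Ma is earlier, so the oldest is Siderian and the youngest is Paleogene; oldest to youngest: Siderian, Stenian, Ediacaran, Permian, Triassic, Cretaceous, Paleogene.
Oldest start 2500 minus youngest end 23.03 gives 2476.97 Myr overall.

Siderian, Stenian, Ediacaran, Permian, Triassic, Cretaceous, Paleogene; total span 2476.97 Myr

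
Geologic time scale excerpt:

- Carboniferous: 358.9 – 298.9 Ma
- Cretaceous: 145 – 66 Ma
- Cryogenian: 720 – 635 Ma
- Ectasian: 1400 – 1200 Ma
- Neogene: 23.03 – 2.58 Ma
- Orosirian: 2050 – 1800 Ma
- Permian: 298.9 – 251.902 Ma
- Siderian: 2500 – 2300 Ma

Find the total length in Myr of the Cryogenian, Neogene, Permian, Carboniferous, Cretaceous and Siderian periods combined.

491.448 million years

Duration is start − end for each: (720 − 635) + (23.03 − 2.58) + (298.9 − 251.902) + (358.9 − 298.9) + (145 − 66) + (2500 − 2300).
That is 85 + 20.45 + 46.998 + 60 + 79 + 200, which totals 491.448 million years.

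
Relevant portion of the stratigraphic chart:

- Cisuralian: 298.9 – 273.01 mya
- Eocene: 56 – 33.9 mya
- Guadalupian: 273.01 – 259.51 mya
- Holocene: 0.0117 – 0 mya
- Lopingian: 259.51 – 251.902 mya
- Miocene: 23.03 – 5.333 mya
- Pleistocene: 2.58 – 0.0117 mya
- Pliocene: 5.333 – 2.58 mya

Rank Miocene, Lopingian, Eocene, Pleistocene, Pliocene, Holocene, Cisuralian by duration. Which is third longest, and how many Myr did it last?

Durations: Miocene 17.697; Lopingian 7.608; Eocene 22.1; Pleistocene 2.5683; Pliocene 2.753; Holocene 0.0117; Cisuralian 25.89 Myr.
Sorted longest-first: Cisuralian (25.89), Eocene (22.1), Miocene (17.697), Lopingian (7.608), Pliocene (2.753), Pleistocene (2.5683), Holocene (0.0117).
The third longest is Miocene at 17.697 Myr.

Miocene, 17.697 million years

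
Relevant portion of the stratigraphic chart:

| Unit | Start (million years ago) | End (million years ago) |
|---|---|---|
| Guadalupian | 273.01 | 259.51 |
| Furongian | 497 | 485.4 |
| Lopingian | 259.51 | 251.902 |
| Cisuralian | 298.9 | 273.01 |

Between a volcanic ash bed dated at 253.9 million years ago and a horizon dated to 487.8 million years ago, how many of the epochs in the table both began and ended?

The older date is 487.8 Ma and the younger is 253.9 Ma.
Epochs with start < 487.8 and end > 253.9 Ma: Cisuralian (298.9–273.01), Guadalupian (273.01–259.51).
That is 2 complete epochs.

2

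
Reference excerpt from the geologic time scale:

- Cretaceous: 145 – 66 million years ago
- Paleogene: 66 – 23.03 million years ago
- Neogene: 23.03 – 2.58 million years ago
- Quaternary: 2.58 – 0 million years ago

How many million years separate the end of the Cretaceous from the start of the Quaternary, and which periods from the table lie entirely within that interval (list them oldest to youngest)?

63.42 million years; Paleogene, Neogene

The Cretaceous closes at 66 Ma and the Quaternary opens at 2.58 Ma, so the interval is 66 − 2.58 = 63.42 Myr.
A period fits inside if it starts at or after 66 Ma and ends at or before 2.58 Ma; oldest first that gives Paleogene, Neogene.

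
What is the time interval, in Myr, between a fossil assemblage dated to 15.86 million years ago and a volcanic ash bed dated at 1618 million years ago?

1602.14 million years

1618 − 15.86 = 1602.14 million years.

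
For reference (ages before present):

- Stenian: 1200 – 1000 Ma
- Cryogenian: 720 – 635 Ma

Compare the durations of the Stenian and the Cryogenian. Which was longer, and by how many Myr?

Stenian: 1200 − 1000 = 200 Myr.
Cryogenian: 720 − 635 = 85 Myr.
Difference: 200 − 85 = 115 Myr, so the Stenian was longer.

Stenian, by 115 million years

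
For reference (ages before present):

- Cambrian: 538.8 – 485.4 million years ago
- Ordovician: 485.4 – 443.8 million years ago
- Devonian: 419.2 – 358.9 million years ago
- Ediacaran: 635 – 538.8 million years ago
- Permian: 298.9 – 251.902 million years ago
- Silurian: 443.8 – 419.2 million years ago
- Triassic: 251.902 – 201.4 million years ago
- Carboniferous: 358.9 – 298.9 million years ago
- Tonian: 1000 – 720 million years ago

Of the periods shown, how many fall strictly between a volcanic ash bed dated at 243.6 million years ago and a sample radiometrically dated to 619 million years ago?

The older date is 619 Ma and the younger is 243.6 Ma.
Periods with start < 619 and end > 243.6 Ma: Cambrian (538.8–485.4), Ordovician (485.4–443.8), Silurian (443.8–419.2), Devonian (419.2–358.9), Carboniferous (358.9–298.9), Permian (298.9–251.902).
That is 6 complete periods.

6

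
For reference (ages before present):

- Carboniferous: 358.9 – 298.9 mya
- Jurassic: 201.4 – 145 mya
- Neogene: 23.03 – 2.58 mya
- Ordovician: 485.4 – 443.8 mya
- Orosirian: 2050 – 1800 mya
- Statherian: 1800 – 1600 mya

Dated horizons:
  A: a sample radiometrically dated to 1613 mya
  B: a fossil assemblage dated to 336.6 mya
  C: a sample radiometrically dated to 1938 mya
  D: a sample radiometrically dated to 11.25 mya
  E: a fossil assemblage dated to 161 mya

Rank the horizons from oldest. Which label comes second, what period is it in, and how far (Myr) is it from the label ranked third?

Sorted oldest-first by Ma: C (1938), A (1613), B (336.6), E (161), D (11.25).
The second oldest is A at 1613 Ma, which lies in 1800–1600 Ma: the Statherian.
The third oldest is B at 336.6 Ma; separation = |1613 − 336.6| = 1276.4 Myr.

A, in the Statherian; 1276.4 million years to B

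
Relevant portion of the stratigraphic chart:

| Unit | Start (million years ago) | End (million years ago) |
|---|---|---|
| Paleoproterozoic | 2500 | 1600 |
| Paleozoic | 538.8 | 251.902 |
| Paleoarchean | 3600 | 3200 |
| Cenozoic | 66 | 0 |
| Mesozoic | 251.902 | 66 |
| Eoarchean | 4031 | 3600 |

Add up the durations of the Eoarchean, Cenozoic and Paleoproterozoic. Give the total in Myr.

Duration is start − end for each: (4031 − 3600) + (66 − 0) + (2500 − 1600).
That is 431 + 66 + 900, which totals 1397 million years.

1397 million years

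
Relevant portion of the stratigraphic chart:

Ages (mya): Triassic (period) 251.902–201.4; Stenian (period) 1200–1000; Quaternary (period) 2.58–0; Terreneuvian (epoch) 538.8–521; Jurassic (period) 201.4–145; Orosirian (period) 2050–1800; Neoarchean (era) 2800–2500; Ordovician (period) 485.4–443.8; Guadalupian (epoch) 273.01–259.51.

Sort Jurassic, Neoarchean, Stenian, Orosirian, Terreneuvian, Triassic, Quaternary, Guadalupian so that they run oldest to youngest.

Neoarchean, then Orosirian, then Stenian, then Terreneuvian, then Guadalupian, then Triassic, then Jurassic, then Quaternary

Sorting by start age (descending Ma, since larger Ma = older): Neoarchean began 2800, Orosirian began 2050, Stenian began 1200, Terreneuvian began 538.8, Guadalupian began 273.01, Triassic began 251.902, Jurassic began 201.4, Quaternary began 2.58.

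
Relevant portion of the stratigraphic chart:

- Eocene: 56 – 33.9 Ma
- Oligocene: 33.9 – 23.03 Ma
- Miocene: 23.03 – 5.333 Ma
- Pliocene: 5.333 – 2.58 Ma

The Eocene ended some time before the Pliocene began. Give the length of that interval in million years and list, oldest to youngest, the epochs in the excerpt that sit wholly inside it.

28.567 million years; Oligocene, Miocene

The Eocene closes at 33.9 Ma and the Pliocene opens at 5.333 Ma, so the interval is 33.9 − 5.333 = 28.567 Myr.
An epoch fits inside if it starts at or after 33.9 Ma and ends at or before 5.333 Ma; oldest first that gives Oligocene, Miocene.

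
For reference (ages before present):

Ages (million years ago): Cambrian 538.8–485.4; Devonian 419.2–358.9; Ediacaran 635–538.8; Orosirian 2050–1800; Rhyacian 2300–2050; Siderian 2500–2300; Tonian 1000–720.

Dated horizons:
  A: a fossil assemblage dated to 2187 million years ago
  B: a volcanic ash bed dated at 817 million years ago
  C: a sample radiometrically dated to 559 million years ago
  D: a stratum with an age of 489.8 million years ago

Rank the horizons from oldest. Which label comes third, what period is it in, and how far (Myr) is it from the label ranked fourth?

C, in the Ediacaran; 69.2 million years to D

Sorted oldest-first by Ma: A (2187), B (817), C (559), D (489.8).
The third oldest is C at 559 Ma, which lies in 635–538.8 Ma: the Ediacaran.
The fourth oldest is D at 489.8 Ma; separation = |559 − 489.8| = 69.2 Myr.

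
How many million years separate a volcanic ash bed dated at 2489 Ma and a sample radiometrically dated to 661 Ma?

2489 − 661 = 1828 million years.

1828 million years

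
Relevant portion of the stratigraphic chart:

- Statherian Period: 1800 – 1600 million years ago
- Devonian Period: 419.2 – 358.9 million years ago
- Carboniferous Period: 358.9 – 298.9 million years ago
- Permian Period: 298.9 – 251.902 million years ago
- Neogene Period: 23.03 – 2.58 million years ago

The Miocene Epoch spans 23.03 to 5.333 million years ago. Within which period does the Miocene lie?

Neogene

The Miocene (23.03–5.333 Ma) lies entirely within 23.03–2.58 Ma, the Neogene Period.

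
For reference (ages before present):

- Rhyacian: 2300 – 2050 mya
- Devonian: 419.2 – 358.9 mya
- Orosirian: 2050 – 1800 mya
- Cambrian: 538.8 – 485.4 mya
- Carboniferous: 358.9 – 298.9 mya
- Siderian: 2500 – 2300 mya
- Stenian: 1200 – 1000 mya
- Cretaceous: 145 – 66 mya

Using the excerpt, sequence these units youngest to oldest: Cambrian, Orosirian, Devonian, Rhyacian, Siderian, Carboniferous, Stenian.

Carboniferous, Devonian, Cambrian, Stenian, Orosirian, Rhyacian, Siderian

Sorting by start age (ascending Ma, since larger Ma = older): Carboniferous began 358.9, Devonian began 419.2, Cambrian began 538.8, Stenian began 1200, Orosirian began 2050, Rhyacian began 2300, Siderian began 2500.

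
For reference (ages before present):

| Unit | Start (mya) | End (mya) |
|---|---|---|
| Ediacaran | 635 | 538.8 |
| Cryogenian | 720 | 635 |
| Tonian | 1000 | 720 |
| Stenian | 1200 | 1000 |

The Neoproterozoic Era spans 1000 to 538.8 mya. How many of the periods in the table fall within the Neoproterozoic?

Periods inside 1000–538.8 Ma: Tonian, Cryogenian, Ediacaran — 3 in total.

3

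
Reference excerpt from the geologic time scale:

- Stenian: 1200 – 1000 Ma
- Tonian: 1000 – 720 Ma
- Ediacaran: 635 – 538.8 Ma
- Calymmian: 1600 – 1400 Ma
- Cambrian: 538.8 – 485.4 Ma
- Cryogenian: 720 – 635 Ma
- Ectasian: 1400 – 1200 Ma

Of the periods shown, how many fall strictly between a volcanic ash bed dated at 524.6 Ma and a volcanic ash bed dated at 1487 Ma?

1487 Ma sits inside the Calymmian (1600–1400) and 524.6 Ma inside the Cambrian (538.8–485.4); neither of those is wholly between the two dates.
The listed periods lying completely between them are Ectasian, Stenian, Tonian, Cryogenian, Ediacaran — 5 in all.

5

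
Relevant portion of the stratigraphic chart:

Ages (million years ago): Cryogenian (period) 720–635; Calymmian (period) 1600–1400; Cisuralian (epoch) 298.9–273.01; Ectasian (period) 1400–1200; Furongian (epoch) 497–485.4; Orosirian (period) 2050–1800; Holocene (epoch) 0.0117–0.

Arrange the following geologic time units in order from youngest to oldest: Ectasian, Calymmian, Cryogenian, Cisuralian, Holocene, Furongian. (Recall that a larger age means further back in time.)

The oldest of these is Calymmian (starts 1600 Ma) and the youngest is Holocene (ends 0 Ma).
In between, by decreasing start age: Ectasian (1400), Cryogenian (720), Furongian (497), Cisuralian (298.9).
Listing youngest first means reversing that sequence.

Holocene, Cisuralian, Furongian, Cryogenian, Ectasian, Calymmian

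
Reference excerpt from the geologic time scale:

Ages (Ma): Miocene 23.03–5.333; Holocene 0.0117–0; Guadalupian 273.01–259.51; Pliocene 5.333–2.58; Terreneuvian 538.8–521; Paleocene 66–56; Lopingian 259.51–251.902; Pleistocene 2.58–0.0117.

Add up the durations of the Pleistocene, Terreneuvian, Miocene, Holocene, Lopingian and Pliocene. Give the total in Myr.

48.438 million years

Duration is start − end for each: (2.58 − 0.0117) + (538.8 − 521) + (23.03 − 5.333) + (0.0117 − 0) + (259.51 − 251.902) + (5.333 − 2.58).
That is 2.5683 + 17.8 + 17.697 + 0.0117 + 7.608 + 2.753, which totals 48.438 million years.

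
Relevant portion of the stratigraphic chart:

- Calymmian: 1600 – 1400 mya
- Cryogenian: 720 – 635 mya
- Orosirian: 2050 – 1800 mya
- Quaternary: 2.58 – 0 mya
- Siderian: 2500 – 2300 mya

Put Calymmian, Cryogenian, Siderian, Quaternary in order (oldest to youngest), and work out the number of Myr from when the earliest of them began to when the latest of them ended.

Siderian → Calymmian → Cryogenian → Quaternary; total span 2500 Myr

Start ages (Ma): Siderian 2500, Calymmian 1600, Cryogenian 720, Quaternary 2.58.
Ordered oldest to youngest: Siderian, Calymmian, Cryogenian, Quaternary.
Span = 2500 − 0 = 2500 Myr.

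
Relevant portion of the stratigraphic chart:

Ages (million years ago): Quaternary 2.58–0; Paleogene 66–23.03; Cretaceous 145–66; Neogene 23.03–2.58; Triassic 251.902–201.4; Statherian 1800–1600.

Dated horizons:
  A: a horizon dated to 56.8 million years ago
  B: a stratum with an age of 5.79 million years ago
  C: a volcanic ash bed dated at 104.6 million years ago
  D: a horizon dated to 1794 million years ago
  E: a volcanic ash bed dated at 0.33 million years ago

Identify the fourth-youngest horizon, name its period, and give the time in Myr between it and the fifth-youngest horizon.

Sorted youngest-first by Ma: E (0.33), B (5.79), A (56.8), C (104.6), D (1794).
The fourth youngest is C at 104.6 Ma, which lies in 145–66 Ma: the Cretaceous.
The fifth youngest is D at 1794 Ma; separation = |104.6 − 1794| = 1689.4 Myr.

C, in the Cretaceous; 1689.4 million years to D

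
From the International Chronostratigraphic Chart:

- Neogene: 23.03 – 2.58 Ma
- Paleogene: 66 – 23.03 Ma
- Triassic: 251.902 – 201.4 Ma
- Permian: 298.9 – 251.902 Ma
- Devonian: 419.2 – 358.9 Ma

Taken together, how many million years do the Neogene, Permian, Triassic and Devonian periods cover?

Duration is start − end for each: (23.03 − 2.58) + (298.9 − 251.902) + (251.902 − 201.4) + (419.2 − 358.9).
That is 20.45 + 46.998 + 50.502 + 60.3, which totals 178.25 million years.

178.25 million years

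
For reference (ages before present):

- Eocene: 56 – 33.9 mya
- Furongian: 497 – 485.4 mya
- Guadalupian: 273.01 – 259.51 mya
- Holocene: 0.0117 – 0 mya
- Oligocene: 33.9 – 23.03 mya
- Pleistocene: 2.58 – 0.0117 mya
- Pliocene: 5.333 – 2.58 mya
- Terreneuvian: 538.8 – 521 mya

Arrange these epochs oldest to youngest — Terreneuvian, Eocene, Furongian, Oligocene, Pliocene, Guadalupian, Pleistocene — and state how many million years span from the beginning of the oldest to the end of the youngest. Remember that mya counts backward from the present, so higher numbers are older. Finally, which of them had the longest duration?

Terreneuvian, Furongian, Guadalupian, Eocene, Oligocene, Pliocene, Pleistocene; total span 538.7883 Myr; longest is Eocene

From the excerpt: Terreneuvian 538.8–521; Eocene 56–33.9; Furongian 497–485.4; Oligocene 33.9–23.03; Pliocene 5.333–2.58; Guadalupian 273.01–259.51; Pleistocene 2.58–0.0117 (Ma).
Larger Ma is earlier, so the oldest is Terreneuvian and the youngest is Pleistocene; oldest to youngest: Terreneuvian, Furongian, Guadalupian, Eocene, Oligocene, Pliocene, Pleistocene.
Oldest start 538.8 minus youngest end 0.0117 gives 538.7883 Myr overall.
Individual lengths (start − end): Pliocene 2.753; Guadalupian 13.5; Terreneuvian 17.8; Oligocene 10.87; Eocene 22.1; Furongian 11.6; Pleistocene 2.5683. The largest is Eocene at 22.1 Myr.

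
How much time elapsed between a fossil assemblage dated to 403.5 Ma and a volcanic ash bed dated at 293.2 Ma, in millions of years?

403.5 − 293.2 = 110.3 million years.

110.3 million years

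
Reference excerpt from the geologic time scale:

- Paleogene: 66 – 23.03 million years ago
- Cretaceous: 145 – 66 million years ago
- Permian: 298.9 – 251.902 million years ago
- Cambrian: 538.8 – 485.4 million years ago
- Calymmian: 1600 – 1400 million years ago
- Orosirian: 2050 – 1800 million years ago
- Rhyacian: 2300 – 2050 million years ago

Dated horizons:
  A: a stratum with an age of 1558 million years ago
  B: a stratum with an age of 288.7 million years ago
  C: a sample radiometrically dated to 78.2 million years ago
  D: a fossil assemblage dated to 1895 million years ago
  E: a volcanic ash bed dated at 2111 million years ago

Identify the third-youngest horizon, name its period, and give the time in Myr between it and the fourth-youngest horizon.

Sorted youngest-first by Ma: C (78.2), B (288.7), A (1558), D (1895), E (2111).
The third youngest is A at 1558 Ma, which lies in 1600–1400 Ma: the Calymmian.
The fourth youngest is D at 1895 Ma; separation = |1558 − 1895| = 337 Myr.

A, in the Calymmian; 337 million years to D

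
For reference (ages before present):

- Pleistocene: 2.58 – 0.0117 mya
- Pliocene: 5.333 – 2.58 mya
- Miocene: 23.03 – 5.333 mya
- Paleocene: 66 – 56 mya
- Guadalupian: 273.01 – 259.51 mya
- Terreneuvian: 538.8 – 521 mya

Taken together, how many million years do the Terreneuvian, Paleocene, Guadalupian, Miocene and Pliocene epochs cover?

61.75 million years

Duration is start − end for each: (538.8 − 521) + (66 − 56) + (273.01 − 259.51) + (23.03 − 5.333) + (5.333 − 2.58).
That is 17.8 + 10 + 13.5 + 17.697 + 2.753, which totals 61.75 million years.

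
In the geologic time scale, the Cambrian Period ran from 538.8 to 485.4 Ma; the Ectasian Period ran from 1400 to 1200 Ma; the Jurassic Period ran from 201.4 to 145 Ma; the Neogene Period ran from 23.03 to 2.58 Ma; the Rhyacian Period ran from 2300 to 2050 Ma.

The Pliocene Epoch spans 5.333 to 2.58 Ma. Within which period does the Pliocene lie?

Neogene

The Pliocene (5.333–2.58 Ma) lies entirely within 23.03–2.58 Ma, the Neogene Period.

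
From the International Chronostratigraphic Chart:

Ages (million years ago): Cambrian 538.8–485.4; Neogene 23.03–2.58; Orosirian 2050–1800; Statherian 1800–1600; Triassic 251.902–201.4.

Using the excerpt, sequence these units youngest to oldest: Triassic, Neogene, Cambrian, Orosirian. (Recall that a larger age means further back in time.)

Sorting by start age (ascending Ma, since larger Ma = older): Neogene began 23.03, Triassic began 251.902, Cambrian began 538.8, Orosirian began 2050.

Neogene, Triassic, Cambrian, Orosirian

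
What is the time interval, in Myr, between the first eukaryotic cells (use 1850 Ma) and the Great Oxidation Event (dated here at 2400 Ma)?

550 million years

2400 − 1850 = 550 million years.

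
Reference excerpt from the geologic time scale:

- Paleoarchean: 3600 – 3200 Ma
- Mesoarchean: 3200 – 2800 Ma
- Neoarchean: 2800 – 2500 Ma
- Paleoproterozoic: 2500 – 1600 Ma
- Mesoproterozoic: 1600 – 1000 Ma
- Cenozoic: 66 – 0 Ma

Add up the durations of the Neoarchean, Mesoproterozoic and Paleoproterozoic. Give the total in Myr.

Duration is start − end for each: (2800 − 2500) + (1600 − 1000) + (2500 − 1600).
That is 300 + 600 + 900, which totals 1800 million years.

1800 million years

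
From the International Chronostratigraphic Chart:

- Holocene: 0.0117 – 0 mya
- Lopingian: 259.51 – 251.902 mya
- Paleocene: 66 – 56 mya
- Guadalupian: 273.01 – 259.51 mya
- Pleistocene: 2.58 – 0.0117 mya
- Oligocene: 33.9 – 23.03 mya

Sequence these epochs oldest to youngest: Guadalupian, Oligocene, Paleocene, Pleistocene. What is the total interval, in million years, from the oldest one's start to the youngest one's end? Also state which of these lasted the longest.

Guadalupian → Paleocene → Oligocene → Pleistocene; total span 272.9983 Myr; longest is Guadalupian

From the excerpt: Guadalupian 273.01–259.51; Oligocene 33.9–23.03; Paleocene 66–56; Pleistocene 2.58–0.0117 (Ma).
Larger Ma is earlier, so the oldest is Guadalupian and the youngest is Pleistocene; oldest to youngest: Guadalupian, Paleocene, Oligocene, Pleistocene.
Oldest start 273.01 minus youngest end 0.0117 gives 272.9983 Myr overall.
Individual lengths (start − end): Oligocene 10.87; Guadalupian 13.5; Pleistocene 2.5683; Paleocene 10. The largest is Guadalupian at 13.5 Myr.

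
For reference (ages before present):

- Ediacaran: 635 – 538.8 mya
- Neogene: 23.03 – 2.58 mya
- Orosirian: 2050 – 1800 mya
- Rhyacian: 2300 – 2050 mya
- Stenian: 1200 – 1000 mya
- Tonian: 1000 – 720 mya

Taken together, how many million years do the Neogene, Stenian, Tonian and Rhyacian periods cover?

Duration is start − end for each: (23.03 − 2.58) + (1200 − 1000) + (1000 − 720) + (2300 − 2050).
That is 20.45 + 200 + 280 + 250, which totals 750.45 million years.

750.45 million years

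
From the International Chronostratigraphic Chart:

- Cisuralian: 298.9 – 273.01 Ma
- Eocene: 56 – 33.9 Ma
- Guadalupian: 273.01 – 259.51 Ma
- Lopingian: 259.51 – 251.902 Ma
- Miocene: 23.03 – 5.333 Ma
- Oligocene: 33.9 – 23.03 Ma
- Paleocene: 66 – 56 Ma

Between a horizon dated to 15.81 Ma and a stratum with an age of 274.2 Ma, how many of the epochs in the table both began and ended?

5

The older date is 274.2 Ma and the younger is 15.81 Ma.
Epochs with start < 274.2 and end > 15.81 Ma: Guadalupian (273.01–259.51), Lopingian (259.51–251.902), Paleocene (66–56), Eocene (56–33.9), Oligocene (33.9–23.03).
That is 5 complete epochs.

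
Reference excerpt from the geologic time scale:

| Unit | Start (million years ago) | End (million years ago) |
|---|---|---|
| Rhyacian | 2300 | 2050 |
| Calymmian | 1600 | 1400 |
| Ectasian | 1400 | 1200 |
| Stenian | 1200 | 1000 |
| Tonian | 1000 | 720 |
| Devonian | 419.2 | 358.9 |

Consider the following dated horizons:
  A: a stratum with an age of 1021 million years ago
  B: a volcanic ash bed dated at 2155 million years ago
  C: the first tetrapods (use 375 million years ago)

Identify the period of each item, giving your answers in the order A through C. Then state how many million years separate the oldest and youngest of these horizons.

A — Stenian; B — Rhyacian; C — Devonian; span 1780 million years

Match each age against the start–end ranges in the excerpt: A = 1021 Ma → Stenian (1200–1000); B = 2155 Ma → Rhyacian (2300–2050); C = 375 Ma → Devonian (419.2–358.9).
The largest age is 2155 Ma and the smallest is 375 Ma; their difference is 1780 Myr.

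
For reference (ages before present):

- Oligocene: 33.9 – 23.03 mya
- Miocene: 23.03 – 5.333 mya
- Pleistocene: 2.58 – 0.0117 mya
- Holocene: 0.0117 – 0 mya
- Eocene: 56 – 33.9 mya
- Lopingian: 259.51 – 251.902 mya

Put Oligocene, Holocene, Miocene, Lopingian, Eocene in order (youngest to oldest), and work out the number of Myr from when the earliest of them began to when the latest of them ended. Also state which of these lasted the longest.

Start ages (Ma): Lopingian 259.51, Eocene 56, Oligocene 33.9, Miocene 23.03, Holocene 0.0117.
Ordered youngest to oldest: Holocene, Miocene, Oligocene, Eocene, Lopingian.
Span = 259.51 − 0 = 259.51 Myr.
Durations: Lopingian 7.608, Holocene 0.0117, Eocene 22.1, Oligocene 10.87, Miocene 17.697 → longest is Eocene (22.1 Myr).

Holocene → Miocene → Oligocene → Eocene → Lopingian; total span 259.51 Myr; longest is Eocene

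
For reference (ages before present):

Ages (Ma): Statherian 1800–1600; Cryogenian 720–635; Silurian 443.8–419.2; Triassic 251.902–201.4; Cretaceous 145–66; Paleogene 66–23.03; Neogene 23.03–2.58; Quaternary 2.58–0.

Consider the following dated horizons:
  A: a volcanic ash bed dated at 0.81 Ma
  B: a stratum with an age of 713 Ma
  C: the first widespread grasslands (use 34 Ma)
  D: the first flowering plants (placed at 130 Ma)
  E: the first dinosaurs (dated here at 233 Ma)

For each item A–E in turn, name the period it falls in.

A — Quaternary; B — Cryogenian; C — Paleogene; D — Cretaceous; E — Triassic

A: 0.81 Ma lies in 2.58–0 Ma, so Quaternary.
B: 713 Ma lies in 720–635 Ma, so Cryogenian.
C: 34 Ma lies in 66–23.03 Ma, so Paleogene.
D: 130 Ma lies in 145–66 Ma, so Cretaceous.
E: 233 Ma lies in 251.902–201.4 Ma, so Triassic.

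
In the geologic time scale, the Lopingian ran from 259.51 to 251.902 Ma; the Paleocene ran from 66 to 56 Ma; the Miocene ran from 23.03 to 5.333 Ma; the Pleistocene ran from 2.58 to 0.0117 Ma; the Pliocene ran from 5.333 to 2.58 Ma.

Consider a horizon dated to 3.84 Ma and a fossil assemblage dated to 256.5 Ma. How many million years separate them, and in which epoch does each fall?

252.66 million years apart; the first in the Pliocene, the second in the Lopingian

Elapsed time: 256.5 − 3.84 = 252.66 Myr.
3.84 Ma lies within 5.333–2.58 Ma: Pliocene.
256.5 Ma lies within 259.51–251.902 Ma: Lopingian.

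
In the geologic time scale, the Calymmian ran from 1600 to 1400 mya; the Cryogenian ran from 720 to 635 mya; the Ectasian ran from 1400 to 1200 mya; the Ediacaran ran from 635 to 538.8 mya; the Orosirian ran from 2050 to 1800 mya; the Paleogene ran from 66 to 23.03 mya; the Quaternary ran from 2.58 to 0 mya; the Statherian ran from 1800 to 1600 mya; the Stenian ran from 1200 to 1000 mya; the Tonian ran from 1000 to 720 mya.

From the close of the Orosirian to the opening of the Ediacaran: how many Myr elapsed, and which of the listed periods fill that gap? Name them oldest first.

The Orosirian closes at 1800 Ma and the Ediacaran opens at 635 Ma, so the interval is 1800 − 635 = 1165 Myr.
A period fits inside if it starts at or after 1800 Ma and ends at or before 635 Ma; oldest first that gives Statherian, Calymmian, Ectasian, Stenian, Tonian, Cryogenian.

1165 million years; Statherian, Calymmian, Ectasian, Stenian, Tonian, Cryogenian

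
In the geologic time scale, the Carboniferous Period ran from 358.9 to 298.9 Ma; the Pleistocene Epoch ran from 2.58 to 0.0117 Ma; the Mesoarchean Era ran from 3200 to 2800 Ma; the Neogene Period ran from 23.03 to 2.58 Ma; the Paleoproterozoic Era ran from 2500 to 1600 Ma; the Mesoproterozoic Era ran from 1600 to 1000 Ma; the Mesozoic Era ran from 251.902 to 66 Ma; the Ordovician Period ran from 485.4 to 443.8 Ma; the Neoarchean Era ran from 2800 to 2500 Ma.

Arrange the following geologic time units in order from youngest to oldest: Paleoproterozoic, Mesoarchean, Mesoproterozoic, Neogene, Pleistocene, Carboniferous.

The oldest of these is Mesoarchean (starts 3200 Ma) and the youngest is Pleistocene (ends 0.0117 Ma).
In between, by decreasing start age: Paleoproterozoic (2500), Mesoproterozoic (1600), Carboniferous (358.9), Neogene (23.03).
Listing youngest first means reversing that sequence.

Pleistocene, Neogene, Carboniferous, Mesoproterozoic, Paleoproterozoic, Mesoarchean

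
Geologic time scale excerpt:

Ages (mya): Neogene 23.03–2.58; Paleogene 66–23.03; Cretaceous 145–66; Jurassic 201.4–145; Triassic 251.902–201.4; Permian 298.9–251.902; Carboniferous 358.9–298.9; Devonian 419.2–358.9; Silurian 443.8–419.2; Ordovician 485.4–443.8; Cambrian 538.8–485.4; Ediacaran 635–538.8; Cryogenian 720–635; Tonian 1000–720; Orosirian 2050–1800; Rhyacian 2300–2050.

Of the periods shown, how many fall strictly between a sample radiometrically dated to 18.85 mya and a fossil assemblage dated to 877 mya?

12

877 Ma sits inside the Tonian (1000–720) and 18.85 Ma inside the Neogene (23.03–2.58); neither of those is wholly between the two dates.
The listed periods lying completely between them are Cryogenian, Ediacaran, Cambrian, Ordovician, Silurian, Devonian, Carboniferous, Permian, Triassic, Jurassic, Cretaceous, Paleogene — 12 in all.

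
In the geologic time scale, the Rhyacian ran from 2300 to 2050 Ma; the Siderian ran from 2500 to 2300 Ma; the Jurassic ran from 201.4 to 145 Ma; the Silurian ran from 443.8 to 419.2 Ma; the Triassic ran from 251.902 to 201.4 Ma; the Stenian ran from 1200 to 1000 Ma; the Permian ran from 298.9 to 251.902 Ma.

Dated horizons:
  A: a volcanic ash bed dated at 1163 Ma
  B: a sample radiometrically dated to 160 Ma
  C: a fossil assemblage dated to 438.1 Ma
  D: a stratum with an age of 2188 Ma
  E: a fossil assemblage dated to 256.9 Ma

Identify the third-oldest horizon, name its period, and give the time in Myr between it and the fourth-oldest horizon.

C, in the Silurian; 181.2 million years to E

Sorted oldest-first by Ma: D (2188), A (1163), C (438.1), E (256.9), B (160).
The third oldest is C at 438.1 Ma, which lies in 443.8–419.2 Ma: the Silurian.
The fourth oldest is E at 256.9 Ma; separation = |438.1 − 256.9| = 181.2 Myr.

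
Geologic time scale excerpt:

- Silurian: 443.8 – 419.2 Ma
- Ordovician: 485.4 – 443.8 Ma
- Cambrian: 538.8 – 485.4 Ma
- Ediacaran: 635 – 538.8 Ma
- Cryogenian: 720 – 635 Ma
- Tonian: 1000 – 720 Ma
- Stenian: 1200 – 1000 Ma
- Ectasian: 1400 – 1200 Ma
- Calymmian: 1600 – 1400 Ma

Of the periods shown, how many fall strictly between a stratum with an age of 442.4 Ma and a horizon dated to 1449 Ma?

The older date is 1449 Ma and the younger is 442.4 Ma.
Periods with start < 1449 and end > 442.4 Ma: Ectasian (1400–1200), Stenian (1200–1000), Tonian (1000–720), Cryogenian (720–635), Ediacaran (635–538.8), Cambrian (538.8–485.4), Ordovician (485.4–443.8).
That is 7 complete periods.

7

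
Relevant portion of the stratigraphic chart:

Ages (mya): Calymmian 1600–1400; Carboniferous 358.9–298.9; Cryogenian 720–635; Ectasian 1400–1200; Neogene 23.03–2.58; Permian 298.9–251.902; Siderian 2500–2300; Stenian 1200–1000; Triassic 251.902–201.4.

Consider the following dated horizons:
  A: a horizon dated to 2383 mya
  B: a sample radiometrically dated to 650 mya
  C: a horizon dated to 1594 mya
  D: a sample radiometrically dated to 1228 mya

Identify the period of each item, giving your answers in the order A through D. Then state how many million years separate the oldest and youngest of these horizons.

A — Siderian; B — Cryogenian; C — Calymmian; D — Ectasian; span 1733 million years

Match each age against the start–end ranges in the excerpt: A = 2383 Ma → Siderian (2500–2300); B = 650 Ma → Cryogenian (720–635); C = 1594 Ma → Calymmian (1600–1400); D = 1228 Ma → Ectasian (1400–1200).
The largest age is 2383 Ma and the smallest is 650 Ma; their difference is 1733 Myr.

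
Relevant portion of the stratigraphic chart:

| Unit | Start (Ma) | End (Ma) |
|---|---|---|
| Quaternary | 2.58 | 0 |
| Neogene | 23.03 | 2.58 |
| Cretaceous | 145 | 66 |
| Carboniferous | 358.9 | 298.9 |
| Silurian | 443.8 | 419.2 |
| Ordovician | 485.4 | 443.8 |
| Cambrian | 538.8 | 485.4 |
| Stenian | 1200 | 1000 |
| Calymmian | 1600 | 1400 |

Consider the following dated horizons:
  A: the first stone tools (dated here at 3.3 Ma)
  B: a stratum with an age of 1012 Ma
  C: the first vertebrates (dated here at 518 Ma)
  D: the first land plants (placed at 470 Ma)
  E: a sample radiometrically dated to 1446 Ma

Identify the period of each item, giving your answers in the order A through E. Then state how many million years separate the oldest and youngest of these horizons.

A: 3.3 Ma lies in 23.03–2.58 Ma, so Neogene.
B: 1012 Ma lies in 1200–1000 Ma, so Stenian.
C: 518 Ma lies in 538.8–485.4 Ma, so Cambrian.
D: 470 Ma lies in 485.4–443.8 Ma, so Ordovician.
E: 1446 Ma lies in 1600–1400 Ma, so Calymmian.
Oldest = 1446 Ma, youngest = 3.3 Ma → span 1442.7 Myr.

A — Neogene; B — Stenian; C — Cambrian; D — Ordovician; E — Calymmian; span 1442.7 million years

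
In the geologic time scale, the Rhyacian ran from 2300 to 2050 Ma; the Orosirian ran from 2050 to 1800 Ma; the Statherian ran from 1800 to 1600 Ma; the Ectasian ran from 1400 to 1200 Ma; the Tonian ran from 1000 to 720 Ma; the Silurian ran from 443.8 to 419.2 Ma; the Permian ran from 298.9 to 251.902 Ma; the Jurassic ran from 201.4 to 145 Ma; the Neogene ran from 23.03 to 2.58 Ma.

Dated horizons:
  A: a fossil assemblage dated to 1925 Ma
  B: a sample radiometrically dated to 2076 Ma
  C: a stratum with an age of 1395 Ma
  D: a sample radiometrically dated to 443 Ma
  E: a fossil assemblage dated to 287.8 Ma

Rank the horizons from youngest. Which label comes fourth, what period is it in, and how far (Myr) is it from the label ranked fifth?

Smaller Ma means younger, so youngest first: E 287.8 < D 443 < C 1395 < A 1925 < B 2076.
Counting 4 along gives A (1925 Ma); the excerpt puts that inside the Orosirian, 2050–1800 Ma.
Next in line is B (2076 Ma), and 2076 − 1925 = 151 Myr.

A, in the Orosirian; 151 million years to B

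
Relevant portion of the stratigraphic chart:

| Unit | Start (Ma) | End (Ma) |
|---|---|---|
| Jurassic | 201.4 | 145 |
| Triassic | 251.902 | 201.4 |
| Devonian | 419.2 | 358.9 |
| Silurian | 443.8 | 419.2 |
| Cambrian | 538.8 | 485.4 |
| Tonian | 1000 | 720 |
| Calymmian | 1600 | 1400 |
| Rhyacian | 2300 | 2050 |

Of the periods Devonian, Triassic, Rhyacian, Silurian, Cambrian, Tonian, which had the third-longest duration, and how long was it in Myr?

Devonian, 60.3 million years

Durations: Devonian 60.3; Triassic 50.502; Rhyacian 250; Silurian 24.6; Cambrian 53.4; Tonian 280 Myr.
Sorted longest-first: Tonian (280), Rhyacian (250), Devonian (60.3), Cambrian (53.4), Triassic (50.502), Silurian (24.6).
The third longest is Devonian at 60.3 Myr.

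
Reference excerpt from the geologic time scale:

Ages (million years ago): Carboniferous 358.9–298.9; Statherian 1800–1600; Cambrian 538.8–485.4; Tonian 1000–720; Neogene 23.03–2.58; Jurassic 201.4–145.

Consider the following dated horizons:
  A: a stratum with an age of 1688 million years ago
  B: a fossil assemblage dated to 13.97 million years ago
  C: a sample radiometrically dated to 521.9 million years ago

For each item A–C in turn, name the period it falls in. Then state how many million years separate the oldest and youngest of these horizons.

A — Statherian; B — Neogene; C — Cambrian; span 1674.03 million years

A: 1688 Ma lies in 1800–1600 Ma, so Statherian.
B: 13.97 Ma lies in 23.03–2.58 Ma, so Neogene.
C: 521.9 Ma lies in 538.8–485.4 Ma, so Cambrian.
Oldest = 1688 Ma, youngest = 13.97 Ma → span 1674.03 Myr.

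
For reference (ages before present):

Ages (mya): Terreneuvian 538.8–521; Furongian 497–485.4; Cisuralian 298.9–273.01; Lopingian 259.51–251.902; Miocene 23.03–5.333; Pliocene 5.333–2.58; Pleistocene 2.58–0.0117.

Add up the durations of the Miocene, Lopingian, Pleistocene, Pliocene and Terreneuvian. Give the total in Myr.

48.4263 million years

Each duration: Miocene = 17.697; Lopingian = 7.608; Pleistocene = 2.5683; Pliocene = 2.753; Terreneuvian = 17.8.
Sum: 17.697 + 7.608 + 2.5683 + 2.753 + 17.8 = 48.4263 Myr.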